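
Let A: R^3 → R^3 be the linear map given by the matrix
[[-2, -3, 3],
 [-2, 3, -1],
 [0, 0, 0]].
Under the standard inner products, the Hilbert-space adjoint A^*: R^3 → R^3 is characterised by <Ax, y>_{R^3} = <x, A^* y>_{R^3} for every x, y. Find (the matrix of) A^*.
A^* = A^T =
[[-2, -2, 0],
 [-3, 3, 0],
 [3, -1, 0]]

For real matrices with standard dot products, the defining identity <Ax, y> = <x, A^* y> gives (Ax)^T y = x^T (A^*) y, i.e. x^T A^T y = x^T (A^*) y. Since this holds for all x, y, we must have A^* = A^T. Therefore
A^* =
[[-2, -2, 0],
 [-3, 3, 0],
 [3, -1, 0]].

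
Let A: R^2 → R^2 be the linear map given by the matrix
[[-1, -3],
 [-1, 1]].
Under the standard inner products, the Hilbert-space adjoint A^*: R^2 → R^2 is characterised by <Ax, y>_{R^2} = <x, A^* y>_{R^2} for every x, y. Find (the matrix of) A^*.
A^* = A^T =
[[-1, -1],
 [-3, 1]]

For real matrices with standard dot products, the defining identity <Ax, y> = <x, A^* y> gives (Ax)^T y = x^T (A^*) y, i.e. x^T A^T y = x^T (A^*) y. Since this holds for all x, y, we must have A^* = A^T. Therefore
A^* =
[[-1, -1],
 [-3, 1]].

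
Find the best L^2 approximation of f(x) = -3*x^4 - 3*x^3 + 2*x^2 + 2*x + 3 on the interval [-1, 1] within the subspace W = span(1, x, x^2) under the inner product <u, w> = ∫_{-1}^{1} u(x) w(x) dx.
g(x) = -4*x^2/7 + x/5 + 114/35

The best approximation g ∈ W is the orthogonal projection of f onto W. Writing g = a_0 + a_1 x + a_2 x^2, the coefficients solve the normal equations G · a = b where
  G_{ij} = <φ_i, φ_j> and b_i = <f, φ_i>, with φ_0 = 1, φ_1 = x, φ_2 = x^2.
G =
  [2, 0, 2/3]
  [0, 2/3, 0]
  [2/3, 0, 2/5],
b = (92/15, 2/15, 68/35).
Solving gives a_0 = 114/35, a_1 = 1/5, a_2 = -4/7, so
  g(x) = -4*x^2/7 + x/5 + 114/35.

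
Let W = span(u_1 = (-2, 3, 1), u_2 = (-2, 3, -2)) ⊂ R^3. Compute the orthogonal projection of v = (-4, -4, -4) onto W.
proj_W(v) = (8/13, -12/13, -4)

Set up U = [u_1 | ... | u_2] ∈ R^(3×2). The projector onto W = col(U) is P = U (U^T U)^(-1) U^T.
Compute U^T U =
  [14, 11]
  [11, 17],
and U^T v = (-8, 4).
Solve U^T U · c = U^T v for the coefficients: c = (-20/13, 16/13). The projection is proj_W(v) = U c.
Check: (v - proj_W(v)) · u_1 = 0  (should be 0).
Check: (v - proj_W(v)) · u_2 = 0  (should be 0).
Result: proj_W(v) = (8/13, -12/13, -4).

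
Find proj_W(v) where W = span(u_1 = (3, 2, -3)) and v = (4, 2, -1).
proj_W(v) = (57/22, 19/11, -57/22)

Set up U = [u_1 | ... | u_1] ∈ R^(3×1). The projector onto W = col(U) is P = U (U^T U)^(-1) U^T.
Compute U^T U =
  [22],
and U^T v = (19).
Solve U^T U · c = U^T v for the coefficients: c = (19/22). The projection is proj_W(v) = U c.
Check: (v - proj_W(v)) · u_1 = 0  (should be 0).
Result: proj_W(v) = (57/22, 19/11, -57/22).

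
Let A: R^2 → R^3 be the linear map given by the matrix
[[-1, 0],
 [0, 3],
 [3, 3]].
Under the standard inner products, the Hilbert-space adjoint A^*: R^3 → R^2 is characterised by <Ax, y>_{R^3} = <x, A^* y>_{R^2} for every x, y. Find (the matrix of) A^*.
A^* = A^T =
[[-1, 0, 3],
 [0, 3, 3]]

For real matrices with standard dot products, the defining identity <Ax, y> = <x, A^* y> gives (Ax)^T y = x^T (A^*) y, i.e. x^T A^T y = x^T (A^*) y. Since this holds for all x, y, we must have A^* = A^T. Therefore
A^* =
[[-1, 0, 3],
 [0, 3, 3]].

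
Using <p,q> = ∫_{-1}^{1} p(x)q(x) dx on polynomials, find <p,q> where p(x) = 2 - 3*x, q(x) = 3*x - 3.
<p,q> = -18

Expand the product: p(x)·q(x) = -9*x^2 + 15*x - 6.
∫_{-1}^{1} of each monomial x^k gives [2/(k+1) if k even, 0 if k odd]. Integrating term-by-term (or equivalently evaluating the antiderivative F(x) = -3*x^3 + 15*x^2/2 - 6*x at the endpoints):
  F(1) − F(−1) = -3/2 − (33/2) = -18.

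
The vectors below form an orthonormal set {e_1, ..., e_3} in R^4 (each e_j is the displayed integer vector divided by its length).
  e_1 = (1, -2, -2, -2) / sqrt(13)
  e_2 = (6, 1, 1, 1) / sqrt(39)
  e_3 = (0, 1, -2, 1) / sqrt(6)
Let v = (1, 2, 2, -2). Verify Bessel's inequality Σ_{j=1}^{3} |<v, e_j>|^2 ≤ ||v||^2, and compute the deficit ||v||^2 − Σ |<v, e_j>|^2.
Σ |<v, e_j>|^2 = 5; ||v||^2 = 13; deficit = 8

Write each e_j = u_j / sqrt(<u_j, u_j>) where u_j is the displayed integer vector. Then <v, e_j> = <v, u_j> / sqrt(<u_j, u_j>), so |<v, e_j>|^2 = <v, u_j>^2 / <u_j, u_j>.
Coefficients: <v, e_1> = -3/sqrt(13), <v, e_2> = 8/sqrt(39), <v, e_3> = -4/sqrt(6).
Square and sum: Σ |<v, e_j>|^2 = 5.
Compute ||v||^2 = v·v = 13.
Deficit = 13 − 5 = 8 ≥ 0, confirming Bessel's inequality. (The deficit equals ||v − Σ <v,e_j> e_j||^2, the squared distance from v to span{e_j}.)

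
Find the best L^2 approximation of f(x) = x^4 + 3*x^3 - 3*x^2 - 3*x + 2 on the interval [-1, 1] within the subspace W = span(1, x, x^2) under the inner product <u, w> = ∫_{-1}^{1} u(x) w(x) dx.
g(x) = -15*x^2/7 - 6*x/5 + 67/35

The best approximation g ∈ W is the orthogonal projection of f onto W. Writing g = a_0 + a_1 x + a_2 x^2, the coefficients solve the normal equations G · a = b where
  G_{ij} = <φ_i, φ_j> and b_i = <f, φ_i>, with φ_0 = 1, φ_1 = x, φ_2 = x^2.
G =
  [2, 0, 2/3]
  [0, 2/3, 0]
  [2/3, 0, 2/5],
b = (12/5, -4/5, 44/105).
Solving gives a_0 = 67/35, a_1 = -6/5, a_2 = -15/7, so
  g(x) = -15*x^2/7 - 6*x/5 + 67/35.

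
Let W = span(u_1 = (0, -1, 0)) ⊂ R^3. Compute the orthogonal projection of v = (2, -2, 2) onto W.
proj_W(v) = (0, -2, 0)

Set up U = [u_1 | ... | u_1] ∈ R^(3×1). The projector onto W = col(U) is P = U (U^T U)^(-1) U^T.
Compute U^T U =
  [1],
and U^T v = (2).
Solve U^T U · c = U^T v for the coefficients: c = (2). The projection is proj_W(v) = U c.
Check: (v - proj_W(v)) · u_1 = 0  (should be 0).
Result: proj_W(v) = (0, -2, 0).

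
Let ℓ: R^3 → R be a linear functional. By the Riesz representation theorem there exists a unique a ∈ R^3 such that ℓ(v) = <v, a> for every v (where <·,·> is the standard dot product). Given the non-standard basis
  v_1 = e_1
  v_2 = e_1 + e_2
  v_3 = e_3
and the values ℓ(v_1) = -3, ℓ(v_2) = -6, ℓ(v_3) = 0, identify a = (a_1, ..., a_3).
a = (-3, -3, 0)

Write a = (a_1, ..., a_3) in the standard basis. For each basis vector v_i, ℓ(v_i) = <v_i, a> is a linear equation in the a_j's. Collect the n equations into a matrix system V a = ℓ, where row i of V is v_i (expressed in the standard basis). Since V is invertible (lower-triangular with 1s on the diagonal, up to permutation), solve by back-substitution:
  V =
[[1, 0, 0],
 [1, 1, 0],
 [0, 0, 1]]
  V a = (-3, -6, 0)
Solving gives a = (-3, -3, 0).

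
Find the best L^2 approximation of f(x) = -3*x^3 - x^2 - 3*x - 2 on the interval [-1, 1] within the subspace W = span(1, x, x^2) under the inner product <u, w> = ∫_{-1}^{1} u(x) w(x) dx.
g(x) = -x^2 - 24*x/5 - 2

The best approximation g ∈ W is the orthogonal projection of f onto W. Writing g = a_0 + a_1 x + a_2 x^2, the coefficients solve the normal equations G · a = b where
  G_{ij} = <φ_i, φ_j> and b_i = <f, φ_i>, with φ_0 = 1, φ_1 = x, φ_2 = x^2.
G =
  [2, 0, 2/3]
  [0, 2/3, 0]
  [2/3, 0, 2/5],
b = (-14/3, -16/5, -26/15).
Solving gives a_0 = -2, a_1 = -24/5, a_2 = -1, so
  g(x) = -x^2 - 24*x/5 - 2.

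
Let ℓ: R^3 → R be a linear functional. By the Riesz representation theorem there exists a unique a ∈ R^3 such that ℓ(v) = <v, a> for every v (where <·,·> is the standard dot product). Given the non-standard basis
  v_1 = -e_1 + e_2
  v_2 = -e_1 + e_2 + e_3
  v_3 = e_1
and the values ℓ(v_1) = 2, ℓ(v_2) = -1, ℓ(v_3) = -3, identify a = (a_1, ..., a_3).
a = (-3, -1, -3)

Write a = (a_1, ..., a_3) in the standard basis. For each basis vector v_i, ℓ(v_i) = <v_i, a> is a linear equation in the a_j's. Collect the n equations into a matrix system V a = ℓ, where row i of V is v_i (expressed in the standard basis). Since V is invertible (lower-triangular with 1s on the diagonal, up to permutation), solve by back-substitution:
  V =
[[-1, 1, 0],
 [-1, 1, 1],
 [1, 0, 0]]
  V a = (2, -1, -3)
Solving gives a = (-3, -1, -3).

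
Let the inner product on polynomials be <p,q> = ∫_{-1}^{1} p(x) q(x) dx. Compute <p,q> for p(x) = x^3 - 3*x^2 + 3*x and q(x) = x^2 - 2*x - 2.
<p,q> = -2

Expand the product: p(x)·q(x) = x^5 - 5*x^4 + 7*x^3 - 6*x.
∫_{-1}^{1} of each monomial x^k gives [2/(k+1) if k even, 0 if k odd]. Integrating term-by-term (or equivalently evaluating the antiderivative F(x) = x^6/6 - x^5 + 7*x^4/4 - 3*x^2 at the endpoints):
  F(1) − F(−1) = -25/12 − (-1/12) = -2.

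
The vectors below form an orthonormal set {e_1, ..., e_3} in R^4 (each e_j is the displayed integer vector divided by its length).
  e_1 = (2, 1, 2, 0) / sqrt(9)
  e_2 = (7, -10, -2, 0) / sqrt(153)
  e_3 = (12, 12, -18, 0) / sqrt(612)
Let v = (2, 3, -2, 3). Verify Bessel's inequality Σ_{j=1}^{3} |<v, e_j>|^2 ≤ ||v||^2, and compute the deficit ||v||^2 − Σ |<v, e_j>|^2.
Σ |<v, e_j>|^2 = 17; ||v||^2 = 26; deficit = 9

Write each e_j = u_j / sqrt(<u_j, u_j>) where u_j is the displayed integer vector. Then <v, e_j> = <v, u_j> / sqrt(<u_j, u_j>), so |<v, e_j>|^2 = <v, u_j>^2 / <u_j, u_j>.
Coefficients: <v, e_1> = 3/sqrt(9), <v, e_2> = -12/sqrt(153), <v, e_3> = 96/sqrt(612).
Square and sum: Σ |<v, e_j>|^2 = 17.
Compute ||v||^2 = v·v = 26.
Deficit = 26 − 17 = 9 ≥ 0, confirming Bessel's inequality. (The deficit equals ||v − Σ <v,e_j> e_j||^2, the squared distance from v to span{e_j}.)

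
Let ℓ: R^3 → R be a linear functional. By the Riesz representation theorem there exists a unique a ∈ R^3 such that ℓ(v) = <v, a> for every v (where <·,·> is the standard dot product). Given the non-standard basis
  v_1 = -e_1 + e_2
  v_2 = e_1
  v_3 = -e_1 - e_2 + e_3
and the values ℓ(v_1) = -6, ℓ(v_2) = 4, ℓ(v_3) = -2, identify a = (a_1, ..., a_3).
a = (4, -2, 0)

Write a = (a_1, ..., a_3) in the standard basis. For each basis vector v_i, ℓ(v_i) = <v_i, a> is a linear equation in the a_j's. Collect the n equations into a matrix system V a = ℓ, where row i of V is v_i (expressed in the standard basis). Since V is invertible (lower-triangular with 1s on the diagonal, up to permutation), solve by back-substitution:
  V =
[[-1, 1, 0],
 [1, 0, 0],
 [-1, -1, 1]]
  V a = (-6, 4, -2)
Solving gives a = (4, -2, 0).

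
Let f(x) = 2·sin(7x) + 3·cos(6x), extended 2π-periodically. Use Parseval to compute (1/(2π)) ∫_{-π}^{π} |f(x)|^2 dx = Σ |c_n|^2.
Σ |c_n|^2 = 13/2

Expand |f|^2 and use orthogonality of {sin(nx), cos(mx)} on [-π, π]:
  ∫_{-π}^{π} sin(nx)^2 dx = π, ∫ cos(mx)^2 dx = π, and cross terms integrate to 0.
So ∫_{-π}^{π} f(x)^2 dx = 2^2 · π + 3^2 · π = (4 + 9)π.
Divide by 2π: (4 + 9)/2 = 13/2.
By Parseval, this equals Σ |c_n|^2.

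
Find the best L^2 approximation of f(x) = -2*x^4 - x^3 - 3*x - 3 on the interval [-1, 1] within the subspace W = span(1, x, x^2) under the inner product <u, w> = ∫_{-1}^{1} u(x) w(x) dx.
g(x) = -12*x^2/7 - 18*x/5 - 99/35

The best approximation g ∈ W is the orthogonal projection of f onto W. Writing g = a_0 + a_1 x + a_2 x^2, the coefficients solve the normal equations G · a = b where
  G_{ij} = <φ_i, φ_j> and b_i = <f, φ_i>, with φ_0 = 1, φ_1 = x, φ_2 = x^2.
G =
  [2, 0, 2/3]
  [0, 2/3, 0]
  [2/3, 0, 2/5],
b = (-34/5, -12/5, -18/7).
Solving gives a_0 = -99/35, a_1 = -18/5, a_2 = -12/7, so
  g(x) = -12*x^2/7 - 18*x/5 - 99/35.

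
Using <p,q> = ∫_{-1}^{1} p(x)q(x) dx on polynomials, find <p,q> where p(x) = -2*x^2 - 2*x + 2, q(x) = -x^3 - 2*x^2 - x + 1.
<p,q> = 56/15

Expand the product: p(x)·q(x) = 2*x^5 + 6*x^4 + 4*x^3 - 4*x^2 - 4*x + 2.
∫_{-1}^{1} of each monomial x^k gives [2/(k+1) if k even, 0 if k odd]. Integrating term-by-term (or equivalently evaluating the antiderivative F(x) = x^6/3 + 6*x^5/5 + x^4 - 4*x^3/3 - 2*x^2 + 2*x at the endpoints):
  F(1) − F(−1) = 6/5 − (-38/15) = 56/15.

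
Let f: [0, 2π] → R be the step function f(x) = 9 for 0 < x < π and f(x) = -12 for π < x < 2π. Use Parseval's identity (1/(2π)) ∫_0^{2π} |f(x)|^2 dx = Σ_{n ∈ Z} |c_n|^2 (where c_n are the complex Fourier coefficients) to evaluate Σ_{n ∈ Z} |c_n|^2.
Σ |c_n|^2 = 225/2

Parseval equates the L^2 energy of f (normalised by 1/(2π)) with the ℓ^2 sum of its Fourier coefficients: (1/(2π)) ∫_0^{2π} |f|^2 = Σ |c_n|^2.
Compute the left side: (1/(2π)) [∫_0^π 9^2 dx + ∫_π^{2π} (-12)^2 dx] = (1/(2π)) · (81π + 144π) = (81 + 144)/2 = 225/2.
So Σ_{n ∈ Z} |c_n|^2 = 225/2.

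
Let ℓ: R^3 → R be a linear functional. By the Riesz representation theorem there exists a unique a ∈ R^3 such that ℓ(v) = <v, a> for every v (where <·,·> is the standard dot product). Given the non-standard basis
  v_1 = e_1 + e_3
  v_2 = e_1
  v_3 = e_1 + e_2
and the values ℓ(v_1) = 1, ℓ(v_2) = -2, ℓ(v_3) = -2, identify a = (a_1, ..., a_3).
a = (-2, 0, 3)

Write a = (a_1, ..., a_3) in the standard basis. For each basis vector v_i, ℓ(v_i) = <v_i, a> is a linear equation in the a_j's. Collect the n equations into a matrix system V a = ℓ, where row i of V is v_i (expressed in the standard basis). Since V is invertible (lower-triangular with 1s on the diagonal, up to permutation), solve by back-substitution:
  V =
[[1, 0, 1],
 [1, 0, 0],
 [1, 1, 0]]
  V a = (1, -2, -2)
Solving gives a = (-2, 0, 3).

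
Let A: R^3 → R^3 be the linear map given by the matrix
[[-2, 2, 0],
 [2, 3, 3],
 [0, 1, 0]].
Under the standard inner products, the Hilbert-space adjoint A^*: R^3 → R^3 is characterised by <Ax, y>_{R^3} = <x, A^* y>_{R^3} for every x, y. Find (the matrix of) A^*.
A^* = A^T =
[[-2, 2, 0],
 [2, 3, 1],
 [0, 3, 0]]

For real matrices with standard dot products, the defining identity <Ax, y> = <x, A^* y> gives (Ax)^T y = x^T (A^*) y, i.e. x^T A^T y = x^T (A^*) y. Since this holds for all x, y, we must have A^* = A^T. Therefore
A^* =
[[-2, 2, 0],
 [2, 3, 1],
 [0, 3, 0]].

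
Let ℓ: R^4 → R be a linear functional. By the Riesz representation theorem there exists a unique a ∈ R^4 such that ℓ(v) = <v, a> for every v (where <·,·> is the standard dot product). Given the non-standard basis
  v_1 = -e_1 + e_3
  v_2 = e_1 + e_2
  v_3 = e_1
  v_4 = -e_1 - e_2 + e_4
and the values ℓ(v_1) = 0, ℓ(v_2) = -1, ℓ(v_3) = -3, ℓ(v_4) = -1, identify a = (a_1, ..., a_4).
a = (-3, 2, -3, -2)

Write a = (a_1, ..., a_4) in the standard basis. For each basis vector v_i, ℓ(v_i) = <v_i, a> is a linear equation in the a_j's. Collect the n equations into a matrix system V a = ℓ, where row i of V is v_i (expressed in the standard basis). Since V is invertible (lower-triangular with 1s on the diagonal, up to permutation), solve by back-substitution:
  V =
[[-1, 0, 1, 0],
 [1, 1, 0, 0],
 [1, 0, 0, 0],
 [-1, -1, 0, 1]]
  V a = (0, -1, -3, -1)
Solving gives a = (-3, 2, -3, -2).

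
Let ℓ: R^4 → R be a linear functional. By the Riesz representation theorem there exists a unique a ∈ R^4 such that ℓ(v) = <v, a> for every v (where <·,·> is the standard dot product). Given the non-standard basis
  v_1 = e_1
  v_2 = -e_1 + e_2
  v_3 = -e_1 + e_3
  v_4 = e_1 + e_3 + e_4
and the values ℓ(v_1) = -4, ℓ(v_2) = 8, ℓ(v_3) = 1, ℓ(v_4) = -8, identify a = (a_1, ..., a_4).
a = (-4, 4, -3, -1)

Write a = (a_1, ..., a_4) in the standard basis. For each basis vector v_i, ℓ(v_i) = <v_i, a> is a linear equation in the a_j's. Collect the n equations into a matrix system V a = ℓ, where row i of V is v_i (expressed in the standard basis). Since V is invertible (lower-triangular with 1s on the diagonal, up to permutation), solve by back-substitution:
  V =
[[1, 0, 0, 0],
 [-1, 1, 0, 0],
 [-1, 0, 1, 0],
 [1, 0, 1, 1]]
  V a = (-4, 8, 1, -8)
Solving gives a = (-4, 4, -3, -1).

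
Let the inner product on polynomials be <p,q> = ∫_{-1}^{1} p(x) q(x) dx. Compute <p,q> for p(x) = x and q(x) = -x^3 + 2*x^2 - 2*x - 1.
<p,q> = -26/15

Expand the product: p(x)·q(x) = -x^4 + 2*x^3 - 2*x^2 - x.
∫_{-1}^{1} of each monomial x^k gives [2/(k+1) if k even, 0 if k odd]. Integrating term-by-term (or equivalently evaluating the antiderivative F(x) = -x^5/5 + x^4/2 - 2*x^3/3 - x^2/2 at the endpoints):
  F(1) − F(−1) = -13/15 − (13/15) = -26/15.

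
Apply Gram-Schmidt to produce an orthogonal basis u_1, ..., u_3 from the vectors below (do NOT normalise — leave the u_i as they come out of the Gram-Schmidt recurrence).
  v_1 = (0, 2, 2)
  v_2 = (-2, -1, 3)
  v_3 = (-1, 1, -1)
Orthogonal basis:
  u_1 = (0, 2, 2)
  u_2 = (-2, -2, 2)
  u_3 = (-4/3, 2/3, -2/3)

Apply the Gram-Schmidt recurrence
  u_1 = v_1
  u_i = v_i − Σ_{j<i} ((v_i · u_j) / (u_j · u_j)) · u_j.

Step by step this gives:
  u_1 = (0, 2, 2)
  u_2 = (-2, -2, 2)
  u_3 = (-4/3, 2/3, -2/3)

Orthogonality check:
  u_2 · u_1 = 0 (should be 0)
  u_3 · u_1 = 0 (should be 0)
  u_3 · u_2 = 0 (should be 0)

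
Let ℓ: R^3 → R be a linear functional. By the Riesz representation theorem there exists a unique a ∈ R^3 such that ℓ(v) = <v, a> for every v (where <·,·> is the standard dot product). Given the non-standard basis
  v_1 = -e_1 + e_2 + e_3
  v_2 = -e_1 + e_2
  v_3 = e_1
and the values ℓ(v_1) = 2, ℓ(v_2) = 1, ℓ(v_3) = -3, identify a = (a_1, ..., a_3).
a = (-3, -2, 1)

Write a = (a_1, ..., a_3) in the standard basis. For each basis vector v_i, ℓ(v_i) = <v_i, a> is a linear equation in the a_j's. Collect the n equations into a matrix system V a = ℓ, where row i of V is v_i (expressed in the standard basis). Since V is invertible (lower-triangular with 1s on the diagonal, up to permutation), solve by back-substitution:
  V =
[[-1, 1, 1],
 [-1, 1, 0],
 [1, 0, 0]]
  V a = (2, 1, -3)
Solving gives a = (-3, -2, 1).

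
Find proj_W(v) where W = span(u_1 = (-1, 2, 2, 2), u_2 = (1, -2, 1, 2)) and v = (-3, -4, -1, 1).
proj_W(v) = (139/129, -278/129, -29/129, 18/43)

Set up U = [u_1 | ... | u_2] ∈ R^(4×2). The projector onto W = col(U) is P = U (U^T U)^(-1) U^T.
Compute U^T U =
  [13, 1]
  [1, 10],
and U^T v = (-5, 6).
Solve U^T U · c = U^T v for the coefficients: c = (-56/129, 83/129). The projection is proj_W(v) = U c.
Check: (v - proj_W(v)) · u_1 = 0  (should be 0).
Check: (v - proj_W(v)) · u_2 = 0  (should be 0).
Result: proj_W(v) = (139/129, -278/129, -29/129, 18/43).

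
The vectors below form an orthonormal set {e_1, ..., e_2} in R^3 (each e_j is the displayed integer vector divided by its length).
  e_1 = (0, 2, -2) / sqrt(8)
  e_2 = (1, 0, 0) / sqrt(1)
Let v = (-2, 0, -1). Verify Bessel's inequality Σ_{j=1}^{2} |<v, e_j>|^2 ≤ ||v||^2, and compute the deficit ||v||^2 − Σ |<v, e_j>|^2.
Σ |<v, e_j>|^2 = 9/2; ||v||^2 = 5; deficit = 1/2

Write each e_j = u_j / sqrt(<u_j, u_j>) where u_j is the displayed integer vector. Then <v, e_j> = <v, u_j> / sqrt(<u_j, u_j>), so |<v, e_j>|^2 = <v, u_j>^2 / <u_j, u_j>.
Coefficients: <v, e_1> = 2/sqrt(8), <v, e_2> = -2/sqrt(1).
Square and sum: Σ |<v, e_j>|^2 = 9/2.
Compute ||v||^2 = v·v = 5.
Deficit = 5 − 9/2 = 1/2 ≥ 0, confirming Bessel's inequality. (The deficit equals ||v − Σ <v,e_j> e_j||^2, the squared distance from v to span{e_j}.)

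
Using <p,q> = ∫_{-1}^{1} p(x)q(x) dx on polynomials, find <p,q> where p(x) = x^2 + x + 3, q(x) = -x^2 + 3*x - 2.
<p,q> = -206/15

Expand the product: p(x)·q(x) = -x^4 + 2*x^3 - 2*x^2 + 7*x - 6.
∫_{-1}^{1} of each monomial x^k gives [2/(k+1) if k even, 0 if k odd]. Integrating term-by-term (or equivalently evaluating the antiderivative F(x) = -x^5/5 + x^4/2 - 2*x^3/3 + 7*x^2/2 - 6*x at the endpoints):
  F(1) − F(−1) = -43/15 − (163/15) = -206/15.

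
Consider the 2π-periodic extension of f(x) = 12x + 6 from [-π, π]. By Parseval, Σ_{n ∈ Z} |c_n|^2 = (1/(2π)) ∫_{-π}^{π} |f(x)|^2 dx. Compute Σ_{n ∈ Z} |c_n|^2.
Σ |c_n|^2 = 48π^2 + 36

Expand and integrate term by term over [-π, π]:
  ∫ (12x)^2 dx = 144·(2π^3/3); ∫ 2·12·(6)·x dx = 0 (odd integrand); ∫ 6^2 dx = 36·2π.
So (1/(2π)) ∫_{-π}^{π} (12x + 6)^2 dx = 144π^2/3 + 36 = 48π^2 + 36.
Parseval ⇒ Σ |c_n|^2 = 48π^2 + 36.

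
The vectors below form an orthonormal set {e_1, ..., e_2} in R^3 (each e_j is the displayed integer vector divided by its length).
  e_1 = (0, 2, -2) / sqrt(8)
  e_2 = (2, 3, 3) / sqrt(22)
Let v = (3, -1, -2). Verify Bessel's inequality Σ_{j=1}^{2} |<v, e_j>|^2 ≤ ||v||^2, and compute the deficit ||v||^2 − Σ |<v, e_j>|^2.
Σ |<v, e_j>|^2 = 10/11; ||v||^2 = 14; deficit = 144/11

Write each e_j = u_j / sqrt(<u_j, u_j>) where u_j is the displayed integer vector. Then <v, e_j> = <v, u_j> / sqrt(<u_j, u_j>), so |<v, e_j>|^2 = <v, u_j>^2 / <u_j, u_j>.
Coefficients: <v, e_1> = 2/sqrt(8), <v, e_2> = -3/sqrt(22).
Square and sum: Σ |<v, e_j>|^2 = 10/11.
Compute ||v||^2 = v·v = 14.
Deficit = 14 − 10/11 = 144/11 ≥ 0, confirming Bessel's inequality. (The deficit equals ||v − Σ <v,e_j> e_j||^2, the squared distance from v to span{e_j}.)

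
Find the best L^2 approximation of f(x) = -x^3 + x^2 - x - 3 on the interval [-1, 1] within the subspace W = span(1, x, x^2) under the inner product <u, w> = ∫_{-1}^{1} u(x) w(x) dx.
g(x) = x^2 - 8*x/5 - 3

The best approximation g ∈ W is the orthogonal projection of f onto W. Writing g = a_0 + a_1 x + a_2 x^2, the coefficients solve the normal equations G · a = b where
  G_{ij} = <φ_i, φ_j> and b_i = <f, φ_i>, with φ_0 = 1, φ_1 = x, φ_2 = x^2.
G =
  [2, 0, 2/3]
  [0, 2/3, 0]
  [2/3, 0, 2/5],
b = (-16/3, -16/15, -8/5).
Solving gives a_0 = -3, a_1 = -8/5, a_2 = 1, so
  g(x) = x^2 - 8*x/5 - 3.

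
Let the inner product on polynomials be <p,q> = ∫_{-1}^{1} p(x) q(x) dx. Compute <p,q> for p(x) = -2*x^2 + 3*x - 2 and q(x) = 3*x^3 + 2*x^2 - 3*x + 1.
<p,q> = -12

Expand the product: p(x)·q(x) = -6*x^5 + 5*x^4 + 6*x^3 - 15*x^2 + 9*x - 2.
∫_{-1}^{1} of each monomial x^k gives [2/(k+1) if k even, 0 if k odd]. Integrating term-by-term (or equivalently evaluating the antiderivative F(x) = -x^6 + x^5 + 3*x^4/2 - 5*x^3 + 9*x^2/2 - 2*x at the endpoints):
  F(1) − F(−1) = -1 − (11) = -12.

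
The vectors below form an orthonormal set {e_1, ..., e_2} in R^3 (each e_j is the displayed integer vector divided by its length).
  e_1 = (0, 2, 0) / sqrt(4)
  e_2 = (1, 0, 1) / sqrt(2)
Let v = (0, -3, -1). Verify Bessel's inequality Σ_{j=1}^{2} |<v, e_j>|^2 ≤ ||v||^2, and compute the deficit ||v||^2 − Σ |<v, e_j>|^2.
Σ |<v, e_j>|^2 = 19/2; ||v||^2 = 10; deficit = 1/2

Write each e_j = u_j / sqrt(<u_j, u_j>) where u_j is the displayed integer vector. Then <v, e_j> = <v, u_j> / sqrt(<u_j, u_j>), so |<v, e_j>|^2 = <v, u_j>^2 / <u_j, u_j>.
Coefficients: <v, e_1> = -6/sqrt(4), <v, e_2> = -1/sqrt(2).
Square and sum: Σ |<v, e_j>|^2 = 19/2.
Compute ||v||^2 = v·v = 10.
Deficit = 10 − 19/2 = 1/2 ≥ 0, confirming Bessel's inequality. (The deficit equals ||v − Σ <v,e_j> e_j||^2, the squared distance from v to span{e_j}.)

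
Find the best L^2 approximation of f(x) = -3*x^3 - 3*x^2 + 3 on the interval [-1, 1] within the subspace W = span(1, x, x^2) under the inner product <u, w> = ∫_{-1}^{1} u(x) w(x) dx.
g(x) = -3*x^2 - 9*x/5 + 3

The best approximation g ∈ W is the orthogonal projection of f onto W. Writing g = a_0 + a_1 x + a_2 x^2, the coefficients solve the normal equations G · a = b where
  G_{ij} = <φ_i, φ_j> and b_i = <f, φ_i>, with φ_0 = 1, φ_1 = x, φ_2 = x^2.
G =
  [2, 0, 2/3]
  [0, 2/3, 0]
  [2/3, 0, 2/5],
b = (4, -6/5, 4/5).
Solving gives a_0 = 3, a_1 = -9/5, a_2 = -3, so
  g(x) = -3*x^2 - 9*x/5 + 3.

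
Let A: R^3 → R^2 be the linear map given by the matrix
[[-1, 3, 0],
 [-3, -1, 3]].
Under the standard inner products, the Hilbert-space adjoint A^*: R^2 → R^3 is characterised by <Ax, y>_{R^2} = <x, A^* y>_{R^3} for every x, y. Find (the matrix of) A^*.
A^* = A^T =
[[-1, -3],
 [3, -1],
 [0, 3]]

For real matrices with standard dot products, the defining identity <Ax, y> = <x, A^* y> gives (Ax)^T y = x^T (A^*) y, i.e. x^T A^T y = x^T (A^*) y. Since this holds for all x, y, we must have A^* = A^T. Therefore
A^* =
[[-1, -3],
 [3, -1],
 [0, 3]].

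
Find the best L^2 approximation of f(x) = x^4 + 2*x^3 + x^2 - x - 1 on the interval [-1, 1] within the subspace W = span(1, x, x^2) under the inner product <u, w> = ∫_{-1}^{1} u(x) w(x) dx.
g(x) = 13*x^2/7 + x/5 - 38/35

The best approximation g ∈ W is the orthogonal projection of f onto W. Writing g = a_0 + a_1 x + a_2 x^2, the coefficients solve the normal equations G · a = b where
  G_{ij} = <φ_i, φ_j> and b_i = <f, φ_i>, with φ_0 = 1, φ_1 = x, φ_2 = x^2.
G =
  [2, 0, 2/3]
  [0, 2/3, 0]
  [2/3, 0, 2/5],
b = (-14/15, 2/15, 2/105).
Solving gives a_0 = -38/35, a_1 = 1/5, a_2 = 13/7, so
  g(x) = 13*x^2/7 + x/5 - 38/35.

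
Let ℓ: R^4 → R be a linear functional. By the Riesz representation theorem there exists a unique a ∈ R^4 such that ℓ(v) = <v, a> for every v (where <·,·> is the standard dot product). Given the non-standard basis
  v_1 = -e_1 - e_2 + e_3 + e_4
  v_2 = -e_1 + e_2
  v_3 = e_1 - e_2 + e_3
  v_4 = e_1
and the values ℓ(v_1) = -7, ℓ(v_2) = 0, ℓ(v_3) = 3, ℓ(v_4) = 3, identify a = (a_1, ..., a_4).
a = (3, 3, 3, -4)

Write a = (a_1, ..., a_4) in the standard basis. For each basis vector v_i, ℓ(v_i) = <v_i, a> is a linear equation in the a_j's. Collect the n equations into a matrix system V a = ℓ, where row i of V is v_i (expressed in the standard basis). Since V is invertible (lower-triangular with 1s on the diagonal, up to permutation), solve by back-substitution:
  V =
[[-1, -1, 1, 1],
 [-1, 1, 0, 0],
 [1, -1, 1, 0],
 [1, 0, 0, 0]]
  V a = (-7, 0, 3, 3)
Solving gives a = (3, 3, 3, -4).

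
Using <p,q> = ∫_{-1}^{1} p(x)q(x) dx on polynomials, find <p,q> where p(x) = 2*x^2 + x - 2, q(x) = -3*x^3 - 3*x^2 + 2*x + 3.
<p,q> = -94/15

Expand the product: p(x)·q(x) = -6*x^5 - 9*x^4 + 7*x^3 + 14*x^2 - x - 6.
∫_{-1}^{1} of each monomial x^k gives [2/(k+1) if k even, 0 if k odd]. Integrating term-by-term (or equivalently evaluating the antiderivative F(x) = -x^6 - 9*x^5/5 + 7*x^4/4 + 14*x^3/3 - x^2/2 - 6*x at the endpoints):
  F(1) − F(−1) = -173/60 − (203/60) = -94/15.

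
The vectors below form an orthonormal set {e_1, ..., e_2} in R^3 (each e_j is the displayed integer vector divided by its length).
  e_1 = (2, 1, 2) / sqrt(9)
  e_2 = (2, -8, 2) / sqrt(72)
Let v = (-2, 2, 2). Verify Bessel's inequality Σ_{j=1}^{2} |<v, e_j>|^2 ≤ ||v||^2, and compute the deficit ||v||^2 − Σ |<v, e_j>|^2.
Σ |<v, e_j>|^2 = 4; ||v||^2 = 12; deficit = 8

Write each e_j = u_j / sqrt(<u_j, u_j>) where u_j is the displayed integer vector. Then <v, e_j> = <v, u_j> / sqrt(<u_j, u_j>), so |<v, e_j>|^2 = <v, u_j>^2 / <u_j, u_j>.
Coefficients: <v, e_1> = 2/sqrt(9), <v, e_2> = -16/sqrt(72).
Square and sum: Σ |<v, e_j>|^2 = 4.
Compute ||v||^2 = v·v = 12.
Deficit = 12 − 4 = 8 ≥ 0, confirming Bessel's inequality. (The deficit equals ||v − Σ <v,e_j> e_j||^2, the squared distance from v to span{e_j}.)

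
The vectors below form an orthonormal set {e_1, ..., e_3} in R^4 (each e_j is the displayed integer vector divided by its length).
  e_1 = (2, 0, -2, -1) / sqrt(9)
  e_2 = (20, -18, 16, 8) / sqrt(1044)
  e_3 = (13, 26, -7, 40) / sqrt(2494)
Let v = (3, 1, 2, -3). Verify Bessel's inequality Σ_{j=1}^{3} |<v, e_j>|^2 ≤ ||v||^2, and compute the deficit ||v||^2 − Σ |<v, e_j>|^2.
Σ |<v, e_j>|^2 = 609/86; ||v||^2 = 23; deficit = 1369/86

Write each e_j = u_j / sqrt(<u_j, u_j>) where u_j is the displayed integer vector. Then <v, e_j> = <v, u_j> / sqrt(<u_j, u_j>), so |<v, e_j>|^2 = <v, u_j>^2 / <u_j, u_j>.
Coefficients: <v, e_1> = 5/sqrt(9), <v, e_2> = 50/sqrt(1044), <v, e_3> = -69/sqrt(2494).
Square and sum: Σ |<v, e_j>|^2 = 609/86.
Compute ||v||^2 = v·v = 23.
Deficit = 23 − 609/86 = 1369/86 ≥ 0, confirming Bessel's inequality. (The deficit equals ||v − Σ <v,e_j> e_j||^2, the squared distance from v to span{e_j}.)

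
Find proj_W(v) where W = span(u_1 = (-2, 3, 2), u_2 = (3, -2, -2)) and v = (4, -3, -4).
proj_W(v) = (48/11, -37/11, -34/11)

Set up U = [u_1 | ... | u_2] ∈ R^(3×2). The projector onto W = col(U) is P = U (U^T U)^(-1) U^T.
Compute U^T U =
  [17, -16]
  [-16, 17],
and U^T v = (-25, 26).
Solve U^T U · c = U^T v for the coefficients: c = (-3/11, 14/11). The projection is proj_W(v) = U c.
Check: (v - proj_W(v)) · u_1 = 0  (should be 0).
Check: (v - proj_W(v)) · u_2 = 0  (should be 0).
Result: proj_W(v) = (48/11, -37/11, -34/11).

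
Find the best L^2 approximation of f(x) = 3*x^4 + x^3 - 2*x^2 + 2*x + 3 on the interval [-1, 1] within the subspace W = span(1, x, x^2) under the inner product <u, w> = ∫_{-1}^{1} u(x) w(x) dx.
g(x) = 4*x^2/7 + 13*x/5 + 96/35

The best approximation g ∈ W is the orthogonal projection of f onto W. Writing g = a_0 + a_1 x + a_2 x^2, the coefficients solve the normal equations G · a = b where
  G_{ij} = <φ_i, φ_j> and b_i = <f, φ_i>, with φ_0 = 1, φ_1 = x, φ_2 = x^2.
G =
  [2, 0, 2/3]
  [0, 2/3, 0]
  [2/3, 0, 2/5],
b = (88/15, 26/15, 72/35).
Solving gives a_0 = 96/35, a_1 = 13/5, a_2 = 4/7, so
  g(x) = 4*x^2/7 + 13*x/5 + 96/35.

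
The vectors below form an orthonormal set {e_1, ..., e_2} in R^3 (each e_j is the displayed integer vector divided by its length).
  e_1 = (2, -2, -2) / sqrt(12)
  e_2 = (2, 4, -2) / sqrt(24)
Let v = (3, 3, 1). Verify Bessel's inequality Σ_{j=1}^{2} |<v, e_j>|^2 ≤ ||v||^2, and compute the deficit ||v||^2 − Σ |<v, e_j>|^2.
Σ |<v, e_j>|^2 = 11; ||v||^2 = 19; deficit = 8

Write each e_j = u_j / sqrt(<u_j, u_j>) where u_j is the displayed integer vector. Then <v, e_j> = <v, u_j> / sqrt(<u_j, u_j>), so |<v, e_j>|^2 = <v, u_j>^2 / <u_j, u_j>.
Coefficients: <v, e_1> = -2/sqrt(12), <v, e_2> = 16/sqrt(24).
Square and sum: Σ |<v, e_j>|^2 = 11.
Compute ||v||^2 = v·v = 19.
Deficit = 19 − 11 = 8 ≥ 0, confirming Bessel's inequality. (The deficit equals ||v − Σ <v,e_j> e_j||^2, the squared distance from v to span{e_j}.)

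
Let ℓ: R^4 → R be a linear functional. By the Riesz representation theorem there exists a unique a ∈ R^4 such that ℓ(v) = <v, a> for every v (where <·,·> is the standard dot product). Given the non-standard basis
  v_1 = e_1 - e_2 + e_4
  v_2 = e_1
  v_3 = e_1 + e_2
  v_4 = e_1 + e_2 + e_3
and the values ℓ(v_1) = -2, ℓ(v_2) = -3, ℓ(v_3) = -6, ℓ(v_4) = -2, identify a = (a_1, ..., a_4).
a = (-3, -3, 4, -2)

Write a = (a_1, ..., a_4) in the standard basis. For each basis vector v_i, ℓ(v_i) = <v_i, a> is a linear equation in the a_j's. Collect the n equations into a matrix system V a = ℓ, where row i of V is v_i (expressed in the standard basis). Since V is invertible (lower-triangular with 1s on the diagonal, up to permutation), solve by back-substitution:
  V =
[[1, -1, 0, 1],
 [1, 0, 0, 0],
 [1, 1, 0, 0],
 [1, 1, 1, 0]]
  V a = (-2, -3, -6, -2)
Solving gives a = (-3, -3, 4, -2).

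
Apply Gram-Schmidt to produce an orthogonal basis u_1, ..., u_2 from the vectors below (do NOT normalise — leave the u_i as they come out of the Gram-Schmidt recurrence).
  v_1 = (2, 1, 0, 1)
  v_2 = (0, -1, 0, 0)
Orthogonal basis:
  u_1 = (2, 1, 0, 1)
  u_2 = (1/3, -5/6, 0, 1/6)

Apply the Gram-Schmidt recurrence
  u_1 = v_1
  u_i = v_i − Σ_{j<i} ((v_i · u_j) / (u_j · u_j)) · u_j.

Step by step this gives:
  u_1 = (2, 1, 0, 1)
  u_2 = (1/3, -5/6, 0, 1/6)

Orthogonality check:
  u_2 · u_1 = 0 (should be 0)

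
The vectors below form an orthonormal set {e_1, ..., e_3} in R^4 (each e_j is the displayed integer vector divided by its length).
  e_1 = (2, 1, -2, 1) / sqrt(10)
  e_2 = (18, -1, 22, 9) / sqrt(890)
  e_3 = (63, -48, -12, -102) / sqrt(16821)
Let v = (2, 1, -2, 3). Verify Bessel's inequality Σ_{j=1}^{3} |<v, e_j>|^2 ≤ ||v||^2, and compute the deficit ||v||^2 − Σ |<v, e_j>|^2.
Σ |<v, e_j>|^2 = 362/21; ||v||^2 = 18; deficit = 16/21

Write each e_j = u_j / sqrt(<u_j, u_j>) where u_j is the displayed integer vector. Then <v, e_j> = <v, u_j> / sqrt(<u_j, u_j>), so |<v, e_j>|^2 = <v, u_j>^2 / <u_j, u_j>.
Coefficients: <v, e_1> = 12/sqrt(10), <v, e_2> = 18/sqrt(890), <v, e_3> = -204/sqrt(16821).
Square and sum: Σ |<v, e_j>|^2 = 362/21.
Compute ||v||^2 = v·v = 18.
Deficit = 18 − 362/21 = 16/21 ≥ 0, confirming Bessel's inequality. (The deficit equals ||v − Σ <v,e_j> e_j||^2, the squared distance from v to span{e_j}.)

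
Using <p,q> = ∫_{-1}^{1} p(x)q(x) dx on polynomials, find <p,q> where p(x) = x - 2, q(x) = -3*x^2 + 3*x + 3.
<p,q> = -6

Expand the product: p(x)·q(x) = -3*x^3 + 9*x^2 - 3*x - 6.
∫_{-1}^{1} of each monomial x^k gives [2/(k+1) if k even, 0 if k odd]. Integrating term-by-term (or equivalently evaluating the antiderivative F(x) = -3*x^4/4 + 3*x^3 - 3*x^2/2 - 6*x at the endpoints):
  F(1) − F(−1) = -21/4 − (3/4) = -6.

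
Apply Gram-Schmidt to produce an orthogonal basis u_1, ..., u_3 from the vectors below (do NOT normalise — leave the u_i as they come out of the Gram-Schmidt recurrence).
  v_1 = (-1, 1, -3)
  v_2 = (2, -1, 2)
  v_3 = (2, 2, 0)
Orthogonal basis:
  u_1 = (-1, 1, -3)
  u_2 = (13/11, -2/11, -5/11)
  u_3 = (5/9, 20/9, 5/9)

Apply the Gram-Schmidt recurrence
  u_1 = v_1
  u_i = v_i − Σ_{j<i} ((v_i · u_j) / (u_j · u_j)) · u_j.

Step by step this gives:
  u_1 = (-1, 1, -3)
  u_2 = (13/11, -2/11, -5/11)
  u_3 = (5/9, 20/9, 5/9)

Orthogonality check:
  u_2 · u_1 = 0 (should be 0)
  u_3 · u_1 = 0 (should be 0)
  u_3 · u_2 = 0 (should be 0)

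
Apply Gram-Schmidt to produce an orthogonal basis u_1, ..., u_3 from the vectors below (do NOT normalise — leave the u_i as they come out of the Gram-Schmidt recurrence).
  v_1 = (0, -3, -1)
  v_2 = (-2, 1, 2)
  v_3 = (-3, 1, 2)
Orthogonal basis:
  u_1 = (0, -3, -1)
  u_2 = (-2, -1/2, 3/2)
  u_3 = (-5/13, 2/13, -6/13)

Apply the Gram-Schmidt recurrence
  u_1 = v_1
  u_i = v_i − Σ_{j<i} ((v_i · u_j) / (u_j · u_j)) · u_j.

Step by step this gives:
  u_1 = (0, -3, -1)
  u_2 = (-2, -1/2, 3/2)
  u_3 = (-5/13, 2/13, -6/13)

Orthogonality check:
  u_2 · u_1 = 0 (should be 0)
  u_3 · u_1 = 0 (should be 0)
  u_3 · u_2 = 0 (should be 0)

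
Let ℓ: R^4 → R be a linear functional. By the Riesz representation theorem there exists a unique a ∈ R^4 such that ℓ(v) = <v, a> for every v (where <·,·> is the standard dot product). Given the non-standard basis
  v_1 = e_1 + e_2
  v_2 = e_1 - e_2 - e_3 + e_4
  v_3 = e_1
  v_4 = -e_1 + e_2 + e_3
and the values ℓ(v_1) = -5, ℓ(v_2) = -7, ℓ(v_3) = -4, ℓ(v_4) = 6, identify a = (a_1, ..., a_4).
a = (-4, -1, 3, -1)

Write a = (a_1, ..., a_4) in the standard basis. For each basis vector v_i, ℓ(v_i) = <v_i, a> is a linear equation in the a_j's. Collect the n equations into a matrix system V a = ℓ, where row i of V is v_i (expressed in the standard basis). Since V is invertible (lower-triangular with 1s on the diagonal, up to permutation), solve by back-substitution:
  V =
[[1, 1, 0, 0],
 [1, -1, -1, 1],
 [1, 0, 0, 0],
 [-1, 1, 1, 0]]
  V a = (-5, -7, -4, 6)
Solving gives a = (-4, -1, 3, -1).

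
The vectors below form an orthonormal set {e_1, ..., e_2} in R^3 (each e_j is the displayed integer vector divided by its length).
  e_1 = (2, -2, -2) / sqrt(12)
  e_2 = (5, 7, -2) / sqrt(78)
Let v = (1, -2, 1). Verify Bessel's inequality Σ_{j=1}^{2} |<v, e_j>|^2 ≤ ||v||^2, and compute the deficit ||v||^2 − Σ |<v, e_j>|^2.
Σ |<v, e_j>|^2 = 75/26; ||v||^2 = 6; deficit = 81/26

Write each e_j = u_j / sqrt(<u_j, u_j>) where u_j is the displayed integer vector. Then <v, e_j> = <v, u_j> / sqrt(<u_j, u_j>), so |<v, e_j>|^2 = <v, u_j>^2 / <u_j, u_j>.
Coefficients: <v, e_1> = 4/sqrt(12), <v, e_2> = -11/sqrt(78).
Square and sum: Σ |<v, e_j>|^2 = 75/26.
Compute ||v||^2 = v·v = 6.
Deficit = 6 − 75/26 = 81/26 ≥ 0, confirming Bessel's inequality. (The deficit equals ||v − Σ <v,e_j> e_j||^2, the squared distance from v to span{e_j}.)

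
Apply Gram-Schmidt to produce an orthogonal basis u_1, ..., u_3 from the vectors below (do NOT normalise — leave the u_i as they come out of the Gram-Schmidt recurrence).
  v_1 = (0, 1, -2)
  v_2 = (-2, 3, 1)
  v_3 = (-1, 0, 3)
Orthogonal basis:
  u_1 = (0, 1, -2)
  u_2 = (-2, 14/5, 7/5)
  u_3 = (-7/69, -4/69, -2/69)

Apply the Gram-Schmidt recurrence
  u_1 = v_1
  u_i = v_i − Σ_{j<i} ((v_i · u_j) / (u_j · u_j)) · u_j.

Step by step this gives:
  u_1 = (0, 1, -2)
  u_2 = (-2, 14/5, 7/5)
  u_3 = (-7/69, -4/69, -2/69)

Orthogonality check:
  u_2 · u_1 = 0 (should be 0)
  u_3 · u_1 = 0 (should be 0)
  u_3 · u_2 = 0 (should be 0)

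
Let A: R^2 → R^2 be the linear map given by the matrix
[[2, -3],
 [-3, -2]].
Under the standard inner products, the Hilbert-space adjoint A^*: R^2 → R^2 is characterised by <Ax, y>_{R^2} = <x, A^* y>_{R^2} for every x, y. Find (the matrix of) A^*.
A^* = A^T =
[[2, -3],
 [-3, -2]]

For real matrices with standard dot products, the defining identity <Ax, y> = <x, A^* y> gives (Ax)^T y = x^T (A^*) y, i.e. x^T A^T y = x^T (A^*) y. Since this holds for all x, y, we must have A^* = A^T. Therefore
A^* =
[[2, -3],
 [-3, -2]].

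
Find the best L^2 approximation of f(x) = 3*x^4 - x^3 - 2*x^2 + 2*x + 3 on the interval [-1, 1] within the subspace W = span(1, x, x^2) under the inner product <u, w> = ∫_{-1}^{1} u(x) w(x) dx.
g(x) = 4*x^2/7 + 7*x/5 + 96/35

The best approximation g ∈ W is the orthogonal projection of f onto W. Writing g = a_0 + a_1 x + a_2 x^2, the coefficients solve the normal equations G · a = b where
  G_{ij} = <φ_i, φ_j> and b_i = <f, φ_i>, with φ_0 = 1, φ_1 = x, φ_2 = x^2.
G =
  [2, 0, 2/3]
  [0, 2/3, 0]
  [2/3, 0, 2/5],
b = (88/15, 14/15, 72/35).
Solving gives a_0 = 96/35, a_1 = 7/5, a_2 = 4/7, so
  g(x) = 4*x^2/7 + 7*x/5 + 96/35.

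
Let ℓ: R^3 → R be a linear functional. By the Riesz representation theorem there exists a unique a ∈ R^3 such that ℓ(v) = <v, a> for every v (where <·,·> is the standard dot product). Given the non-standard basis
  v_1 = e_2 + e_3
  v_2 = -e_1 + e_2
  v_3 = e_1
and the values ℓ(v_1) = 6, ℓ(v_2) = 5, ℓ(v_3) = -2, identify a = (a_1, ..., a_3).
a = (-2, 3, 3)

Write a = (a_1, ..., a_3) in the standard basis. For each basis vector v_i, ℓ(v_i) = <v_i, a> is a linear equation in the a_j's. Collect the n equations into a matrix system V a = ℓ, where row i of V is v_i (expressed in the standard basis). Since V is invertible (lower-triangular with 1s on the diagonal, up to permutation), solve by back-substitution:
  V =
[[0, 1, 1],
 [-1, 1, 0],
 [1, 0, 0]]
  V a = (6, 5, -2)
Solving gives a = (-2, 3, 3).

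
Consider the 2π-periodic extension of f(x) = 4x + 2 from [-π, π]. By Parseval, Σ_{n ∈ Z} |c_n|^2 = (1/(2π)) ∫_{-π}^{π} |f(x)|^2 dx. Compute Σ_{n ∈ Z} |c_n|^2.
Σ |c_n|^2 = 16π^2/3 + 4

Expand and integrate term by term over [-π, π]:
  ∫ (4x)^2 dx = 16·(2π^3/3); ∫ 2·4·(2)·x dx = 0 (odd integrand); ∫ 2^2 dx = 4·2π.
So (1/(2π)) ∫_{-π}^{π} (4x + 2)^2 dx = 16π^2/3 + 4 = 16π^2/3 + 4.
Parseval ⇒ Σ |c_n|^2 = 16π^2/3 + 4.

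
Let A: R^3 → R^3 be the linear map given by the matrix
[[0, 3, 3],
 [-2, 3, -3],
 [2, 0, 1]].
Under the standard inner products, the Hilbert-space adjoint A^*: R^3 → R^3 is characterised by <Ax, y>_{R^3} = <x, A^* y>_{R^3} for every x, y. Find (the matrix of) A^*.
A^* = A^T =
[[0, -2, 2],
 [3, 3, 0],
 [3, -3, 1]]

For real matrices with standard dot products, the defining identity <Ax, y> = <x, A^* y> gives (Ax)^T y = x^T (A^*) y, i.e. x^T A^T y = x^T (A^*) y. Since this holds for all x, y, we must have A^* = A^T. Therefore
A^* =
[[0, -2, 2],
 [3, 3, 0],
 [3, -3, 1]].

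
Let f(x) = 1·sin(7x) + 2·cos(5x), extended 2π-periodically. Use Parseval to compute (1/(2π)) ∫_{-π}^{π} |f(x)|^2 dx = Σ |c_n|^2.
Σ |c_n|^2 = 5/2

Expand |f|^2 and use orthogonality of {sin(nx), cos(mx)} on [-π, π]:
  ∫_{-π}^{π} sin(nx)^2 dx = π, ∫ cos(mx)^2 dx = π, and cross terms integrate to 0.
So ∫_{-π}^{π} f(x)^2 dx = 1^2 · π + 2^2 · π = (1 + 4)π.
Divide by 2π: (1 + 4)/2 = 5/2.
By Parseval, this equals Σ |c_n|^2.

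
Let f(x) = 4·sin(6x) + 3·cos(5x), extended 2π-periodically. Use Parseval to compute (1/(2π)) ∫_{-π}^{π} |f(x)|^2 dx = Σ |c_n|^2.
Σ |c_n|^2 = 25/2

Expand |f|^2 and use orthogonality of {sin(nx), cos(mx)} on [-π, π]:
  ∫_{-π}^{π} sin(nx)^2 dx = π, ∫ cos(mx)^2 dx = π, and cross terms integrate to 0.
So ∫_{-π}^{π} f(x)^2 dx = 4^2 · π + 3^2 · π = (16 + 9)π.
Divide by 2π: (16 + 9)/2 = 25/2.
By Parseval, this equals Σ |c_n|^2.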